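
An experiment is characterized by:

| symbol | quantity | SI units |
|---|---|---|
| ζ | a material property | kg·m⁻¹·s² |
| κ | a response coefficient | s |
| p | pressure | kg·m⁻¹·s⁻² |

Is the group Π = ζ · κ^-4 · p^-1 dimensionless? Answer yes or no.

yes

Sum the exponent of each base dimension across the product:
  M: [ζ]_M − 4·[κ]_M − [p]_M = (1) − 4·(0) − (1) = 0
  L: [ζ]_L − 4·[κ]_L − [p]_L = (-1) − 4·(0) − (-1) = 0
  T: [ζ]_T − 4·[κ]_T − [p]_T = (2) − 4·(1) − (-2) = 0
All base exponents vanish — dimensionless.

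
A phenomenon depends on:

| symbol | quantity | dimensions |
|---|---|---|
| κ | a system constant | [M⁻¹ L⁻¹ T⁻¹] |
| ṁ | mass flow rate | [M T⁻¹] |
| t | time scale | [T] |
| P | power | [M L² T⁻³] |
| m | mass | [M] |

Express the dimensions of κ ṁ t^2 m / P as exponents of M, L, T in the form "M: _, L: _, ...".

M: 0, L: -3, T: 3

Collect each base-dimension exponent across the product:
  M: (-1) + (1) + 2·(0) − (1) + (1) = 0
  L: (-1) + (0) + 2·(0) − (2) + (0) = -3
  T: (-1) + (-1) + 2·(1) − (-3) + (0) = 3
So the dimensions are [L⁻³ T³].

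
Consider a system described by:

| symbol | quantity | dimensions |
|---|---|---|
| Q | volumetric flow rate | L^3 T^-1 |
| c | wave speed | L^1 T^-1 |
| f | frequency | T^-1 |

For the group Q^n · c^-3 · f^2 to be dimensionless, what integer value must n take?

Balance the L exponent: (3)·n from Q, plus −3·(1) + 2·(0) = -3 from the rest, must sum to zero.
3n − 3 = 0, so n = 1.

1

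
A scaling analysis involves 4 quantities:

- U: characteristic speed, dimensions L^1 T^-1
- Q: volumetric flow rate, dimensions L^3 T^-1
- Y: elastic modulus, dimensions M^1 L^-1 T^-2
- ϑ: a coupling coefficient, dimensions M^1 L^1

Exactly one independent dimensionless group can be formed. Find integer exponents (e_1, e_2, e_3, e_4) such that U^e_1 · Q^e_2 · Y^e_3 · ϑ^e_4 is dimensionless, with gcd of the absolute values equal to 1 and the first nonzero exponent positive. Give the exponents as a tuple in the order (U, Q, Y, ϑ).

(4, -2, -1, 1)

M: e_1·(0) + e_2·(0) + e_3·(1) + e_4·(1) = 0
L: e_1·(1) + e_2·(3) + e_3·(-1) + e_4·(1) = 0
T: e_1·(-1) + e_2·(-1) + e_3·(-2) + e_4·(0) = 0
Solving this homogeneous linear system for the smallest-integer solution (first nonzero entry positive) gives (4, -2, -1, 1).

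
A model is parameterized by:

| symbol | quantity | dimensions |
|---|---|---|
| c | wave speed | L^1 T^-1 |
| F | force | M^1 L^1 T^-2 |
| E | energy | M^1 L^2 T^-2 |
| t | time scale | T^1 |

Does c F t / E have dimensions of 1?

Sum the exponent of each base dimension across the product:
  M: [c]_M + [F]_M − [E]_M + [t]_M = (0) + (1) − (1) + (0) = 0
  L: [c]_L + [F]_L − [E]_L + [t]_L = (1) + (1) − (2) + (0) = 0
  T: [c]_T + [F]_T − [E]_T + [t]_T = (-1) + (-2) − (-2) + (1) = 0
  Θ: [c]_Θ + [F]_Θ − [E]_Θ + [t]_Θ = (0) + (0) − (0) + (0) = 0
All base exponents vanish — dimensionless.

yes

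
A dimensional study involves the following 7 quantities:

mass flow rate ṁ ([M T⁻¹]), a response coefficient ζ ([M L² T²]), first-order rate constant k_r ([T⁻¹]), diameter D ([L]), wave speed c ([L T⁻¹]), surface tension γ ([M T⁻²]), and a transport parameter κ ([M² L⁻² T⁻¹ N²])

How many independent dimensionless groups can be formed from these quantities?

3

There are 7 variables and 4 base dimensions (M, L, T, N).
The dimension matrix has rank 4.
Independent dimensionless groups: 7 − 4 = 3.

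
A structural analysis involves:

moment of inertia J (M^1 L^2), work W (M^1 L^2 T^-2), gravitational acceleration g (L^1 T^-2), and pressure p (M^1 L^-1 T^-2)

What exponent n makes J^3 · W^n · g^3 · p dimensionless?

-4

Balance the M exponent: (1)·n from W, plus 3·(1) + 3·(0) + (1) = 4 from the rest, must sum to zero.
n + 4 = 0, so n = -4.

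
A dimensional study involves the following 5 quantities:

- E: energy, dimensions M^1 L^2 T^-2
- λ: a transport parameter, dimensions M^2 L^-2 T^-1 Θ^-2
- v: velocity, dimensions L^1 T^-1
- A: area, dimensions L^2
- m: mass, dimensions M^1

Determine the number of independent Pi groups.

There are 5 variables and 4 base dimensions (M, L, T, Θ).
The dimension matrix has rank 4.
Independent dimensionless groups: 5 − 4 = 1.

1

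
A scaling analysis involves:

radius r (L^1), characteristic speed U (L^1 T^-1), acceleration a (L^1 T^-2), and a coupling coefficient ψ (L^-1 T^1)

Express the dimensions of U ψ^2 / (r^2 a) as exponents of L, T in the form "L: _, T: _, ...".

L: -4, T: 3

Collect each base-dimension exponent across the product:
  L: −2·(1) + (1) − (1) + 2·(-1) = -4
  T: −2·(0) + (-1) − (-2) + 2·(1) = 3
So the dimensions are [L⁻⁴ T³].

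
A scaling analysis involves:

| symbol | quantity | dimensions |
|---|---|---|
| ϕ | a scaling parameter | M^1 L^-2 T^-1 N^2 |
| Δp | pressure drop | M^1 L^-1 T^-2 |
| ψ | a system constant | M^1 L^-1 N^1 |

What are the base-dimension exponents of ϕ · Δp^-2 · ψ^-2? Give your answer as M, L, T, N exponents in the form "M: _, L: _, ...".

Collect each base-dimension exponent across the product:
  M: (1) − 2·(1) − 2·(1) = -3
  L: (-2) − 2·(-1) − 2·(-1) = 2
  T: (-1) − 2·(-2) − 2·(0) = 3
  N: (2) − 2·(0) − 2·(1) = 0
So the dimensions are [M⁻³ L² T³].

M: -3, L: 2, T: 3, N: 0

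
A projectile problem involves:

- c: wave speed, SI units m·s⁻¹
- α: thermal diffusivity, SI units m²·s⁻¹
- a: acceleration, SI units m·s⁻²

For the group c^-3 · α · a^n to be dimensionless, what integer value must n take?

Balance the L exponent: (1)·n from a, plus −3·(1) + (2) = -1 from the rest, must sum to zero.
n − 1 = 0, so n = 1.

1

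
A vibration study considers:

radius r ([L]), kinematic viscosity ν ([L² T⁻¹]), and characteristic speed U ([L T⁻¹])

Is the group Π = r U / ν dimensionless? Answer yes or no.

yes

Sum the exponent of each base dimension across the product:
  M: [r]_M − [ν]_M + [U]_M = (0) − (0) + (0) = 0
  L: [r]_L − [ν]_L + [U]_L = (1) − (2) + (1) = 0
  T: [r]_T − [ν]_T + [U]_T = (0) − (-1) + (-1) = 0
All base exponents vanish — dimensionless.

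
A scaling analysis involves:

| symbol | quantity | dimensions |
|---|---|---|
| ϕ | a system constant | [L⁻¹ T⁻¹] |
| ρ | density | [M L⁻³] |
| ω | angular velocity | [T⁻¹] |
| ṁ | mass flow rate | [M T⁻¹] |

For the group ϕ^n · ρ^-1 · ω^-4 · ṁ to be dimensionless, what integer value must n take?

3

Balance the L exponent: (-1)·n from ϕ, plus −(-3) − 4·(0) + (0) = 3 from the rest, must sum to zero.
−n + 3 = 0, so n = 3.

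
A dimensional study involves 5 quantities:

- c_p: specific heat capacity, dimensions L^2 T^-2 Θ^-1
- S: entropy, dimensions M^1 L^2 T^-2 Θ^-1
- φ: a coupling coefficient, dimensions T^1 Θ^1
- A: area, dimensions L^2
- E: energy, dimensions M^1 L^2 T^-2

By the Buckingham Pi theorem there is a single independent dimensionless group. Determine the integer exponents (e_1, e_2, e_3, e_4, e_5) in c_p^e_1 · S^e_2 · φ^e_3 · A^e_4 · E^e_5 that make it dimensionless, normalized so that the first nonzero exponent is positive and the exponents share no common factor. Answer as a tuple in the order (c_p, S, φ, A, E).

M: e_1·(0) + e_2·(1) + e_3·(0) + e_4·(0) + e_5·(1) = 0
L: e_1·(2) + e_2·(2) + e_3·(0) + e_4·(2) + e_5·(2) = 0
T: e_1·(-2) + e_2·(-2) + e_3·(1) + e_4·(0) + e_5·(-2) = 0
Θ: e_1·(-1) + e_2·(-1) + e_3·(1) + e_4·(0) + e_5·(0) = 0
Solving this homogeneous linear system for the smallest-integer solution (first nonzero entry positive) gives (1, 1, 2, -1, -1).

(1, 1, 2, -1, -1)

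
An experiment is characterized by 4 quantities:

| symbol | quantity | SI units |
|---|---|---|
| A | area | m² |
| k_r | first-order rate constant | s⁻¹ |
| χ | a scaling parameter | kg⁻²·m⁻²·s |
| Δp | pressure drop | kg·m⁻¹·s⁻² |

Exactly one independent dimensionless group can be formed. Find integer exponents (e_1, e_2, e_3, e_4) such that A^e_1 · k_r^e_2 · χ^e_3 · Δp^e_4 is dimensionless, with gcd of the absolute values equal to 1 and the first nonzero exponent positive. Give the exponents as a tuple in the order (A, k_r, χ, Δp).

(2, -3, 1, 2)

M: e_1·(0) + e_2·(0) + e_3·(-2) + e_4·(1) = 0
L: e_1·(2) + e_2·(0) + e_3·(-2) + e_4·(-1) = 0
T: e_1·(0) + e_2·(-1) + e_3·(1) + e_4·(-2) = 0
Solving this homogeneous linear system for the smallest-integer solution (first nonzero entry positive) gives (2, -3, 1, 2).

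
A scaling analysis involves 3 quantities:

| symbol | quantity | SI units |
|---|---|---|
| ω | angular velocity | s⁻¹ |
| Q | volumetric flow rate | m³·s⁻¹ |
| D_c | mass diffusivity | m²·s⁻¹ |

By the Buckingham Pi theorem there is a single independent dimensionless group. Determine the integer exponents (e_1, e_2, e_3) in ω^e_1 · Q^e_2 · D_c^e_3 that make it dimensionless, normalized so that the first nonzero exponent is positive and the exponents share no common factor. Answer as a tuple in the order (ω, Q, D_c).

L: e_1·(0) + e_2·(3) + e_3·(2) = 0
T: e_1·(-1) + e_2·(-1) + e_3·(-1) = 0
Solving this homogeneous linear system for the smallest-integer solution (first nonzero entry positive) gives (1, 2, -3).

(1, 2, -3)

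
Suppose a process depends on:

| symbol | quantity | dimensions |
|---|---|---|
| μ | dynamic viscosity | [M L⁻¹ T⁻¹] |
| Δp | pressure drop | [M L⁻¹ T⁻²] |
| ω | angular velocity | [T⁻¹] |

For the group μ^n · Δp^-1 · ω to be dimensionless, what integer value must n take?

Balance the M exponent: (1)·n from μ, plus −(1) + (0) = -1 from the rest, must sum to zero.
n − 1 = 0, so n = 1.

1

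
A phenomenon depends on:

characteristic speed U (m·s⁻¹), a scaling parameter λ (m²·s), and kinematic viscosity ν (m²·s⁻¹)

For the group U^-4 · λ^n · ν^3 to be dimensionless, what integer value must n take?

Balance the L exponent: (2)·n from λ, plus −4·(1) + 3·(2) = 2 from the rest, must sum to zero.
2n + 2 = 0, so n = -1.

-1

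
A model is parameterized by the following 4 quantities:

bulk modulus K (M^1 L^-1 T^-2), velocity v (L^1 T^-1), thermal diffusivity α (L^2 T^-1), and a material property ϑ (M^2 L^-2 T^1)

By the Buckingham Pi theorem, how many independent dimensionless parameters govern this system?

There are 4 variables and 3 base dimensions (M, L, T).
The dimension matrix has rank 3.
Independent dimensionless groups: 4 − 3 = 1.

1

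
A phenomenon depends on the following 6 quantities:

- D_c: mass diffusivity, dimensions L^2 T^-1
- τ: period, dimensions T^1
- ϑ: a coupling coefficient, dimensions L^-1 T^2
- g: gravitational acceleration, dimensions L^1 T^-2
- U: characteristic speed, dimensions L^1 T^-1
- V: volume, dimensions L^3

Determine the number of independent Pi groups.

4

There are 6 variables and 2 base dimensions (L, T).
The dimension matrix has rank 2.
Independent dimensionless groups: 6 − 2 = 4.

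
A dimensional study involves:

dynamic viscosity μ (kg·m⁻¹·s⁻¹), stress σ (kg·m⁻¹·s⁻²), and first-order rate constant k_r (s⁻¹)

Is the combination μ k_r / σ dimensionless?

yes

Sum the exponent of each base dimension across the product:
  M: [μ]_M − [σ]_M + [k_r]_M = (1) − (1) + (0) = 0
  L: [μ]_L − [σ]_L + [k_r]_L = (-1) − (-1) + (0) = 0
  T: [μ]_T − [σ]_T + [k_r]_T = (-1) − (-2) + (-1) = 0
  Θ: [μ]_Θ − [σ]_Θ + [k_r]_Θ = (0) − (0) + (0) = 0
All base exponents vanish — dimensionless.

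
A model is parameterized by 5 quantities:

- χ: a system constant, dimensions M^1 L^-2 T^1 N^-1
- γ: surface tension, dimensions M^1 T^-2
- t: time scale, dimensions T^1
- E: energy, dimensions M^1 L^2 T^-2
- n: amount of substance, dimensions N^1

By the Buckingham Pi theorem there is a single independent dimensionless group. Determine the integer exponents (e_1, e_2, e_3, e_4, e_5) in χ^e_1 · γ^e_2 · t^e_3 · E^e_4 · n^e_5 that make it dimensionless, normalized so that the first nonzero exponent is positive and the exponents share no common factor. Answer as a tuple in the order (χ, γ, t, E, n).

(1, -2, -3, 1, 1)

M: e_1·(1) + e_2·(1) + e_3·(0) + e_4·(1) + e_5·(0) = 0
L: e_1·(-2) + e_2·(0) + e_3·(0) + e_4·(2) + e_5·(0) = 0
T: e_1·(1) + e_2·(-2) + e_3·(1) + e_4·(-2) + e_5·(0) = 0
N: e_1·(-1) + e_2·(0) + e_3·(0) + e_4·(0) + e_5·(1) = 0
Solving this homogeneous linear system for the smallest-integer solution (first nonzero entry positive) gives (1, -2, -3, 1, 1).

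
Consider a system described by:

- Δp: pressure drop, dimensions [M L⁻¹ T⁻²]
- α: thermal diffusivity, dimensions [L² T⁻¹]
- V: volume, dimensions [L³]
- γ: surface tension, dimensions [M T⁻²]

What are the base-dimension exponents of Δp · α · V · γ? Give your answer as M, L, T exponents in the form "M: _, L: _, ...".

M: 2, L: 4, T: -5

Collect each base-dimension exponent across the product:
  M: (1) + (0) + (0) + (1) = 2
  L: (-1) + (2) + (3) + (0) = 4
  T: (-2) + (-1) + (0) + (-2) = -5
So the dimensions are [M² L⁴ T⁻⁵].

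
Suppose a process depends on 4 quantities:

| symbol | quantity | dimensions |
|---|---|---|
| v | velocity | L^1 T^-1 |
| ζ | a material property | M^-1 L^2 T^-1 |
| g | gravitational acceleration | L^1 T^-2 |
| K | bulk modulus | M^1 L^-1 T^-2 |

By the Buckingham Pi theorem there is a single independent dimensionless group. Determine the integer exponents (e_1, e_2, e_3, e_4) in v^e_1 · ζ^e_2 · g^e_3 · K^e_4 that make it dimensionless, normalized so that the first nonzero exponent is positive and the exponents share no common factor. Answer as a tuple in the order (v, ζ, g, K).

(1, 1, -2, 1)

M: e_1·(0) + e_2·(-1) + e_3·(0) + e_4·(1) = 0
L: e_1·(1) + e_2·(2) + e_3·(1) + e_4·(-1) = 0
T: e_1·(-1) + e_2·(-1) + e_3·(-2) + e_4·(-2) = 0
Solving this homogeneous linear system for the smallest-integer solution (first nonzero entry positive) gives (1, 1, -2, 1).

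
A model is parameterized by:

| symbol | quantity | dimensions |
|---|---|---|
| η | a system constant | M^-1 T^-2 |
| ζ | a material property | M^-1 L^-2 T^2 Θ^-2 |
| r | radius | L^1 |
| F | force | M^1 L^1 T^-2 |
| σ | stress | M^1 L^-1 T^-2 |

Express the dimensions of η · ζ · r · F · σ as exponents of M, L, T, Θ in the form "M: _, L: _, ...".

M: 0, L: -1, T: -4, Θ: -2

Collect each base-dimension exponent across the product:
  M: (-1) + (-1) + (0) + (1) + (1) = 0
  L: (0) + (-2) + (1) + (1) + (-1) = -1
  T: (-2) + (2) + (0) + (-2) + (-2) = -4
  Θ: (0) + (-2) + (0) + (0) + (0) = -2
So the dimensions are [L⁻¹ T⁻⁴ Θ⁻²].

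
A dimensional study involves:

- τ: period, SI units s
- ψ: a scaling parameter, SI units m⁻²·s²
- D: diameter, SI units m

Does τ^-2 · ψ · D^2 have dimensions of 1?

yes

Sum the exponent of each base dimension across the product:
  L: −2·[τ]_L + [ψ]_L + 2·[D]_L = −2·(0) + (-2) + 2·(1) = 0
  T: −2·[τ]_T + [ψ]_T + 2·[D]_T = −2·(1) + (2) + 2·(0) = 0
All base exponents vanish — dimensionless.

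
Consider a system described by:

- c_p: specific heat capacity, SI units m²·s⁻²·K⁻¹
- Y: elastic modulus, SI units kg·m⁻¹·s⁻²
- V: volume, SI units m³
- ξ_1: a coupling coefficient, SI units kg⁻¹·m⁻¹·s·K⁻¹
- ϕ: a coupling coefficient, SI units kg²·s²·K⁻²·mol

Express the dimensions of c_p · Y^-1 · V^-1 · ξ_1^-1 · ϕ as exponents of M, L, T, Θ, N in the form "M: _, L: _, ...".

Collect each base-dimension exponent across the product:
  M: (0) − (1) − (0) − (-1) + (2) = 2
  L: (2) − (-1) − (3) − (-1) + (0) = 1
  T: (-2) − (-2) − (0) − (1) + (2) = 1
  Θ: (-1) − (0) − (0) − (-1) + (-2) = -2
  N: (0) − (0) − (0) − (0) + (1) = 1
So the dimensions are [M² L T Θ⁻² N].

M: 2, L: 1, T: 1, Θ: -2, N: 1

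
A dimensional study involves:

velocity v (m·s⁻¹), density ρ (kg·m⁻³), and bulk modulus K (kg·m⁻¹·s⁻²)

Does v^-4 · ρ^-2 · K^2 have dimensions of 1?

yes

Sum the exponent of each base dimension across the product:
  M: −4·[v]_M − 2·[ρ]_M + 2·[K]_M = −4·(0) − 2·(1) + 2·(1) = 0
  L: −4·[v]_L − 2·[ρ]_L + 2·[K]_L = −4·(1) − 2·(-3) + 2·(-1) = 0
  T: −4·[v]_T − 2·[ρ]_T + 2·[K]_T = −4·(-1) − 2·(0) + 2·(-2) = 0
All base exponents vanish — dimensionless.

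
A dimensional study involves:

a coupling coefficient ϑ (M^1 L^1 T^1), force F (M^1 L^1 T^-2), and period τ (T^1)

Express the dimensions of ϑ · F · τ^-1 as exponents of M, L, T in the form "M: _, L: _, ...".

M: 2, L: 2, T: -2

Collect each base-dimension exponent across the product:
  M: (1) + (1) − (0) = 2
  L: (1) + (1) − (0) = 2
  T: (1) + (-2) − (1) = -2
So the dimensions are [M² L² T⁻²].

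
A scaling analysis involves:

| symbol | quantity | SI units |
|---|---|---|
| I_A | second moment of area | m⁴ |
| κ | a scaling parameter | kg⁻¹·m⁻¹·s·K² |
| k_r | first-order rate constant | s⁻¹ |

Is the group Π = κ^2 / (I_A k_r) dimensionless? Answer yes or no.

Sum the exponent of each base dimension across the product:
  M: −[I_A]_M + 2·[κ]_M − [k_r]_M = −(0) + 2·(-1) − (0) = -2
  L: −[I_A]_L + 2·[κ]_L − [k_r]_L = −(4) + 2·(-1) − (0) = -6
  T: −[I_A]_T + 2·[κ]_T − [k_r]_T = −(0) + 2·(1) − (-1) = 3
  Θ: −[I_A]_Θ + 2·[κ]_Θ − [k_r]_Θ = −(0) + 2·(2) − (0) = 4
Net dimensions [M⁻² L⁻⁶ T³ Θ⁴] ≠ [1] — not dimensionless.

no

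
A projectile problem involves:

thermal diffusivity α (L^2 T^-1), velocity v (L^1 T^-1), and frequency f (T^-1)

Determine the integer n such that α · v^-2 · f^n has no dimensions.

Balance the T exponent: (-1)·n from f, plus (-1) − 2·(-1) = 1 from the rest, must sum to zero.
−n + 1 = 0, so n = 1.

1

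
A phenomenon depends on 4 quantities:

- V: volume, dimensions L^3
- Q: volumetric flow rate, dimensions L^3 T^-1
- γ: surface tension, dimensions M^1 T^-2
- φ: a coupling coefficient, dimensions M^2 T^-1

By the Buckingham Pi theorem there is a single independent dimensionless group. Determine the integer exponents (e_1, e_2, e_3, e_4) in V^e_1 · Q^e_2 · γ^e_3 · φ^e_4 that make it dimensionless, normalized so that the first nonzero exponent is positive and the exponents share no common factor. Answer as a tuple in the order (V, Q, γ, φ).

M: e_1·(0) + e_2·(0) + e_3·(1) + e_4·(2) = 0
L: e_1·(3) + e_2·(3) + e_3·(0) + e_4·(0) = 0
T: e_1·(0) + e_2·(-1) + e_3·(-2) + e_4·(-1) = 0
Solving this homogeneous linear system for the smallest-integer solution (first nonzero entry positive) gives (3, -3, 2, -1).

(3, -3, 2, -1)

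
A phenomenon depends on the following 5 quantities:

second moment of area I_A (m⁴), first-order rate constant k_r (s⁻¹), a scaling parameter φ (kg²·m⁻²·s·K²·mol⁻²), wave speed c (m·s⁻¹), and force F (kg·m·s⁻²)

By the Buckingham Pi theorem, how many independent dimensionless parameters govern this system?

There are 5 variables and 5 base dimensions (M, L, T, Θ, N).
The dimension matrix has rank 4 (less than 5: the dimension vectors are linearly dependent).
Independent dimensionless groups: 5 − 4 = 1.

1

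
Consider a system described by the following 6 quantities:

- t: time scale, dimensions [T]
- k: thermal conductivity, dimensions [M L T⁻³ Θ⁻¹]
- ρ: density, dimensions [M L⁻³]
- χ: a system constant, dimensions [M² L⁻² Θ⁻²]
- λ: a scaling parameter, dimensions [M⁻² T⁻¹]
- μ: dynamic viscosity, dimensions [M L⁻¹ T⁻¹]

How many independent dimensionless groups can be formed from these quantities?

2

There are 6 variables and 4 base dimensions (M, L, T, Θ).
The dimension matrix has rank 4.
Independent dimensionless groups: 6 − 4 = 2.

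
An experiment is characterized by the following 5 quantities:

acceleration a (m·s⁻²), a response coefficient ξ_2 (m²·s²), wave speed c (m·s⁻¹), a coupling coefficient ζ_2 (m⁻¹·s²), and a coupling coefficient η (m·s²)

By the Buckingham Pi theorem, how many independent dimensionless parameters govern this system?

3

There are 5 variables and 2 base dimensions (L, T).
The dimension matrix has rank 2.
Independent dimensionless groups: 5 − 2 = 3.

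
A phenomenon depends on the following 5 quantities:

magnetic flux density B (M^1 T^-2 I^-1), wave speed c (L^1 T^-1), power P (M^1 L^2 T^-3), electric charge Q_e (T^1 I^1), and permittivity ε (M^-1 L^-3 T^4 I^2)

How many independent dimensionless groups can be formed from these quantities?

1

There are 5 variables and 4 base dimensions (M, L, T, I).
The dimension matrix has rank 4.
Independent dimensionless groups: 5 − 4 = 1.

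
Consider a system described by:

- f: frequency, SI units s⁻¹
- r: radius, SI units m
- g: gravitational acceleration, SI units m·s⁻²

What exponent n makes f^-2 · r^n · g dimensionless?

Balance the L exponent: (1)·n from r, plus −2·(0) + (1) = 1 from the rest, must sum to zero.
n + 1 = 0, so n = -1.

-1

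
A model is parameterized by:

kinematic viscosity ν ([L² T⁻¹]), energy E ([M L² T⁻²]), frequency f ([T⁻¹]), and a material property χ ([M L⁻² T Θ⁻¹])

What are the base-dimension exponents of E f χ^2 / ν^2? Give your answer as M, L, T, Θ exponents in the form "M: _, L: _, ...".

M: 3, L: -6, T: 1, Θ: -2

Collect each base-dimension exponent across the product:
  M: −2·(0) + (1) + (0) + 2·(1) = 3
  L: −2·(2) + (2) + (0) + 2·(-2) = -6
  T: −2·(-1) + (-2) + (-1) + 2·(1) = 1
  Θ: −2·(0) + (0) + (0) + 2·(-1) = -2
So the dimensions are [M³ L⁻⁶ T Θ⁻²].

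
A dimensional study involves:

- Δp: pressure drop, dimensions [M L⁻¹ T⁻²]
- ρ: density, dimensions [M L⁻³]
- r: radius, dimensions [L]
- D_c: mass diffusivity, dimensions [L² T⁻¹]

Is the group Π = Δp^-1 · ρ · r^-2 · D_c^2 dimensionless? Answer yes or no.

Sum the exponent of each base dimension across the product:
  M: −[Δp]_M + [ρ]_M − 2·[r]_M + 2·[D_c]_M = −(1) + (1) − 2·(0) + 2·(0) = 0
  L: −[Δp]_L + [ρ]_L − 2·[r]_L + 2·[D_c]_L = −(-1) + (-3) − 2·(1) + 2·(2) = 0
  T: −[Δp]_T + [ρ]_T − 2·[r]_T + 2·[D_c]_T = −(-2) + (0) − 2·(0) + 2·(-1) = 0
All base exponents vanish — dimensionless.

yes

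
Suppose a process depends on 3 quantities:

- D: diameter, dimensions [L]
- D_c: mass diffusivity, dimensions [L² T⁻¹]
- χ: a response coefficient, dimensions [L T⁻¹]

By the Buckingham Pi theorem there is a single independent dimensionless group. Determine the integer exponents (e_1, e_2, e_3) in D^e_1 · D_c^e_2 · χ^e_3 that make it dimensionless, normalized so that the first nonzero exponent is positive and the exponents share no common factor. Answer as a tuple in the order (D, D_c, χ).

(1, -1, 1)

L: e_1·(1) + e_2·(2) + e_3·(1) = 0
T: e_1·(0) + e_2·(-1) + e_3·(-1) = 0
Solving this homogeneous linear system for the smallest-integer solution (first nonzero entry positive) gives (1, -1, 1).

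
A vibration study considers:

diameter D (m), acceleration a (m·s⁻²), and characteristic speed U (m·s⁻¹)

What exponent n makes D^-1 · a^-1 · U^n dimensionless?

Balance the L exponent: (1)·n from U, plus −(1) − (1) = -2 from the rest, must sum to zero.
n − 2 = 0, so n = 2.

2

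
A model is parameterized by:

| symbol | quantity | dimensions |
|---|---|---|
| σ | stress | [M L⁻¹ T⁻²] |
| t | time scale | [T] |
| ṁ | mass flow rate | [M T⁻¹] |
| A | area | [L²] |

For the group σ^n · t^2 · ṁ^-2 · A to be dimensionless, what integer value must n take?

2

Balance the M exponent: (1)·n from σ, plus 2·(0) − 2·(1) + (0) = -2 from the rest, must sum to zero.
n − 2 = 0, so n = 2.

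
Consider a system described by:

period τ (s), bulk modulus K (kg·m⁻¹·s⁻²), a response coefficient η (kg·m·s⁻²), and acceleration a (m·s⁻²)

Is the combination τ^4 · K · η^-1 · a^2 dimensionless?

Sum the exponent of each base dimension across the product:
  M: 4·[τ]_M + [K]_M − [η]_M + 2·[a]_M = 4·(0) + (1) − (1) + 2·(0) = 0
  L: 4·[τ]_L + [K]_L − [η]_L + 2·[a]_L = 4·(0) + (-1) − (1) + 2·(1) = 0
  T: 4·[τ]_T + [K]_T − [η]_T + 2·[a]_T = 4·(1) + (-2) − (-2) + 2·(-2) = 0
All base exponents vanish — dimensionless.

yes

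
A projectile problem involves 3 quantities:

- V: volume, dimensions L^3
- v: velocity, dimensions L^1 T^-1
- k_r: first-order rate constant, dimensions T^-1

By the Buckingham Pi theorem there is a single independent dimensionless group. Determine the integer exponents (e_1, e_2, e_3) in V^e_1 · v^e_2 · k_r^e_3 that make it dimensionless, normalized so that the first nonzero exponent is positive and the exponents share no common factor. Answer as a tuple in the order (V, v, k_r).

(1, -3, 3)

L: e_1·(3) + e_2·(1) + e_3·(0) = 0
T: e_1·(0) + e_2·(-1) + e_3·(-1) = 0
Solving this homogeneous linear system for the smallest-integer solution (first nonzero entry positive) gives (1, -3, 3).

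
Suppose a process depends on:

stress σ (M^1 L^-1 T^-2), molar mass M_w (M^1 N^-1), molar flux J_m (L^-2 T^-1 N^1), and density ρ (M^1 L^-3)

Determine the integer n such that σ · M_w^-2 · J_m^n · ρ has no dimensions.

Balance the L exponent: (-2)·n from J_m, plus (-1) − 2·(0) + (-3) = -4 from the rest, must sum to zero.
-2n − 4 = 0, so n = -2.

-2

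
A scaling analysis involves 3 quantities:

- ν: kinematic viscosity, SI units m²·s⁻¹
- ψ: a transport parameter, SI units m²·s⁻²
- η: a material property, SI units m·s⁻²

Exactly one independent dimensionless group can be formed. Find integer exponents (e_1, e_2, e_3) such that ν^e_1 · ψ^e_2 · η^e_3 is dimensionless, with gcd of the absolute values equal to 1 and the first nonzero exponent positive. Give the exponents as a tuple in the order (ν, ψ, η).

(2, -3, 2)

L: e_1·(2) + e_2·(2) + e_3·(1) = 0
T: e_1·(-1) + e_2·(-2) + e_3·(-2) = 0
Solving this homogeneous linear system for the smallest-integer solution (first nonzero entry positive) gives (2, -3, 2).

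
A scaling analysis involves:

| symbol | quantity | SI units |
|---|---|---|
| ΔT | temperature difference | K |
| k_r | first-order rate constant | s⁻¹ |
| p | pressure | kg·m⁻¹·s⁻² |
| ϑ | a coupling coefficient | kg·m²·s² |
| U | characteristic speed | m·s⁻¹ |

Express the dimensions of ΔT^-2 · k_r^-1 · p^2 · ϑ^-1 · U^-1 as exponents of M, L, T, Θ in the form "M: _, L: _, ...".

Collect each base-dimension exponent across the product:
  M: −2·(0) − (0) + 2·(1) − (1) − (0) = 1
  L: −2·(0) − (0) + 2·(-1) − (2) − (1) = -5
  T: −2·(0) − (-1) + 2·(-2) − (2) − (-1) = -4
  Θ: −2·(1) − (0) + 2·(0) − (0) − (0) = -2
So the dimensions are [M L⁻⁵ T⁻⁴ Θ⁻²].

M: 1, L: -5, T: -4, Θ: -2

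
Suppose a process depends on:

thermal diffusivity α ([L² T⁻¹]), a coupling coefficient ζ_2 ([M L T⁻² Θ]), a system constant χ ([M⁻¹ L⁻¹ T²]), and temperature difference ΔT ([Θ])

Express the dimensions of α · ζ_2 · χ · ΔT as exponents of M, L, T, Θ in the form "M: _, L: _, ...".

Collect each base-dimension exponent across the product:
  M: (0) + (1) + (-1) + (0) = 0
  L: (2) + (1) + (-1) + (0) = 2
  T: (-1) + (-2) + (2) + (0) = -1
  Θ: (0) + (1) + (0) + (1) = 2
So the dimensions are [L² T⁻¹ Θ²].

M: 0, L: 2, T: -1, Θ: 2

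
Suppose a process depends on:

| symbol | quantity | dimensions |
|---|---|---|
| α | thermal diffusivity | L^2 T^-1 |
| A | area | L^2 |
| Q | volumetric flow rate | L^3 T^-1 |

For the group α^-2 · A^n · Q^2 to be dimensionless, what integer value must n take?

Balance the L exponent: (2)·n from A, plus −2·(2) + 2·(3) = 2 from the rest, must sum to zero.
2n + 2 = 0, so n = -1.

-1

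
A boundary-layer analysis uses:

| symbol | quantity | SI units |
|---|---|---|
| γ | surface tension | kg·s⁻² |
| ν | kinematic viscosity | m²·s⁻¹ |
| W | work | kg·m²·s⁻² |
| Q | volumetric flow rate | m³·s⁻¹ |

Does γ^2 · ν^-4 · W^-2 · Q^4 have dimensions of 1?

yes

Sum the exponent of each base dimension across the product:
  M: 2·[γ]_M − 4·[ν]_M − 2·[W]_M + 4·[Q]_M = 2·(1) − 4·(0) − 2·(1) + 4·(0) = 0
  L: 2·[γ]_L − 4·[ν]_L − 2·[W]_L + 4·[Q]_L = 2·(0) − 4·(2) − 2·(2) + 4·(3) = 0
  T: 2·[γ]_T − 4·[ν]_T − 2·[W]_T + 4·[Q]_T = 2·(-2) − 4·(-1) − 2·(-2) + 4·(-1) = 0
All base exponents vanish — dimensionless.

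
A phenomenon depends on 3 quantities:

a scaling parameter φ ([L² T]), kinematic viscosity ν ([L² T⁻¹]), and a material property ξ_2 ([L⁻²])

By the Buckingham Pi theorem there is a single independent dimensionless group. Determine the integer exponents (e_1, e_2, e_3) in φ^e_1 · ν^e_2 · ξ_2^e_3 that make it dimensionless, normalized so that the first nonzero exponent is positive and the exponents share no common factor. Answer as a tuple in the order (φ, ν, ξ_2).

L: e_1·(2) + e_2·(2) + e_3·(-2) = 0
T: e_1·(1) + e_2·(-1) + e_3·(0) = 0
Solving this homogeneous linear system for the smallest-integer solution (first nonzero entry positive) gives (1, 1, 2).

(1, 1, 2)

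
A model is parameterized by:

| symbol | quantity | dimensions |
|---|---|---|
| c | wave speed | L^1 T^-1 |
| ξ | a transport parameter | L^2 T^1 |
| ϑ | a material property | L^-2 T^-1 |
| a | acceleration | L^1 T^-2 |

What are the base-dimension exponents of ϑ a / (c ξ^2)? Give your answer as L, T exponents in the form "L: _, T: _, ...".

L: -6, T: -4

Collect each base-dimension exponent across the product:
  L: −(1) − 2·(2) + (-2) + (1) = -6
  T: −(-1) − 2·(1) + (-1) + (-2) = -4
So the dimensions are [L⁻⁶ T⁻⁴].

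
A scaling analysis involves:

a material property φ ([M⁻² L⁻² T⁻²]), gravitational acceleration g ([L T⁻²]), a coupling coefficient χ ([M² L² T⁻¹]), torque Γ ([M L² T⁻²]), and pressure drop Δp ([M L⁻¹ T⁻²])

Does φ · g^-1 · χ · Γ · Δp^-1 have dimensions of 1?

Sum the exponent of each base dimension across the product:
  M: [φ]_M − [g]_M + [χ]_M + [Γ]_M − [Δp]_M = (-2) − (0) + (2) + (1) − (1) = 0
  L: [φ]_L − [g]_L + [χ]_L + [Γ]_L − [Δp]_L = (-2) − (1) + (2) + (2) − (-1) = 2
  T: [φ]_T − [g]_T + [χ]_T + [Γ]_T − [Δp]_T = (-2) − (-2) + (-1) + (-2) − (-2) = -1
Net dimensions [L² T⁻¹] ≠ [1] — not dimensionless.

no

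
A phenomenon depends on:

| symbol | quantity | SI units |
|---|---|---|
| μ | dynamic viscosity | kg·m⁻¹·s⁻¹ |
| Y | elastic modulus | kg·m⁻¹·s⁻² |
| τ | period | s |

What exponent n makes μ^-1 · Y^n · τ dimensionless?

Balance the M exponent: (1)·n from Y, plus −(1) + (0) = -1 from the rest, must sum to zero.
n − 1 = 0, so n = 1.

1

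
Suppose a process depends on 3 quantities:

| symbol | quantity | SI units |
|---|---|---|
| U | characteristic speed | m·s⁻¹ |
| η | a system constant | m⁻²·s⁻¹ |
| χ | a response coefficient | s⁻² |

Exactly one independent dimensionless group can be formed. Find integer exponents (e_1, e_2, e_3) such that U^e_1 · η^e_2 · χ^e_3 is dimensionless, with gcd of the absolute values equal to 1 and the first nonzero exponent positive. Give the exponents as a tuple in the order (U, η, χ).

L: e_1·(1) + e_2·(-2) + e_3·(0) = 0
T: e_1·(-1) + e_2·(-1) + e_3·(-2) = 0
Solving this homogeneous linear system for the smallest-integer solution (first nonzero entry positive) gives (4, 2, -3).

(4, 2, -3)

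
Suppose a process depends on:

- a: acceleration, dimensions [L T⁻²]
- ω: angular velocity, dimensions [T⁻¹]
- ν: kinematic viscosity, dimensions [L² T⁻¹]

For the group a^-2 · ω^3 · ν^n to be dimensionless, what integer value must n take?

Balance the L exponent: (2)·n from ν, plus −2·(1) + 3·(0) = -2 from the rest, must sum to zero.
2n − 2 = 0, so n = 1.

1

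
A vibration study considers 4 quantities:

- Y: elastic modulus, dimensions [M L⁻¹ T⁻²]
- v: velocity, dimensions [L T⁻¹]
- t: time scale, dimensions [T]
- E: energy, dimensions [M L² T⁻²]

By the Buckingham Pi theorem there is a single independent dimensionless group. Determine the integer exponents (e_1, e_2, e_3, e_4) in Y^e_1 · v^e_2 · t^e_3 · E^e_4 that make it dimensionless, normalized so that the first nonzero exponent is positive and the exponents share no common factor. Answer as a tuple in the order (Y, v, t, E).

(1, 3, 3, -1)

M: e_1·(1) + e_2·(0) + e_3·(0) + e_4·(1) = 0
L: e_1·(-1) + e_2·(1) + e_3·(0) + e_4·(2) = 0
T: e_1·(-2) + e_2·(-1) + e_3·(1) + e_4·(-2) = 0
Solving this homogeneous linear system for the smallest-integer solution (first nonzero entry positive) gives (1, 3, 3, -1).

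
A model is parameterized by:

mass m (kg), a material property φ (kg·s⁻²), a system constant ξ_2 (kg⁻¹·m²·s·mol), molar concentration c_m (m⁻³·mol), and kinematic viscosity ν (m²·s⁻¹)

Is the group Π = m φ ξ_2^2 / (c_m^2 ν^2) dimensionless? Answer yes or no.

Sum the exponent of each base dimension across the product:
  M: [m]_M + [φ]_M + 2·[ξ_2]_M − 2·[c_m]_M − 2·[ν]_M = (1) + (1) + 2·(-1) − 2·(0) − 2·(0) = 0
  L: [m]_L + [φ]_L + 2·[ξ_2]_L − 2·[c_m]_L − 2·[ν]_L = (0) + (0) + 2·(2) − 2·(-3) − 2·(2) = 6
  T: [m]_T + [φ]_T + 2·[ξ_2]_T − 2·[c_m]_T − 2·[ν]_T = (0) + (-2) + 2·(1) − 2·(0) − 2·(-1) = 2
  N: [m]_N + [φ]_N + 2·[ξ_2]_N − 2·[c_m]_N − 2·[ν]_N = (0) + (0) + 2·(1) − 2·(1) − 2·(0) = 0
Net dimensions [L⁶ T²] ≠ [1] — not dimensionless.

no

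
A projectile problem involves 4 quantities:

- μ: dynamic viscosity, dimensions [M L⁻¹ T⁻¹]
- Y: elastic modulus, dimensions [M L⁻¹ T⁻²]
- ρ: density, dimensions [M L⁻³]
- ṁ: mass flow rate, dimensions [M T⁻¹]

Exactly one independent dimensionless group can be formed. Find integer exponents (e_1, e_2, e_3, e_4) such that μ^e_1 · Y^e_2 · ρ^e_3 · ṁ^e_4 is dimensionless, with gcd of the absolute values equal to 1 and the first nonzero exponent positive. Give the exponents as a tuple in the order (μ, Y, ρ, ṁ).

(4, -1, -1, -2)

M: e_1·(1) + e_2·(1) + e_3·(1) + e_4·(1) = 0
L: e_1·(-1) + e_2·(-1) + e_3·(-3) + e_4·(0) = 0
T: e_1·(-1) + e_2·(-2) + e_3·(0) + e_4·(-1) = 0
Solving this homogeneous linear system for the smallest-integer solution (first nonzero entry positive) gives (4, -1, -1, -2).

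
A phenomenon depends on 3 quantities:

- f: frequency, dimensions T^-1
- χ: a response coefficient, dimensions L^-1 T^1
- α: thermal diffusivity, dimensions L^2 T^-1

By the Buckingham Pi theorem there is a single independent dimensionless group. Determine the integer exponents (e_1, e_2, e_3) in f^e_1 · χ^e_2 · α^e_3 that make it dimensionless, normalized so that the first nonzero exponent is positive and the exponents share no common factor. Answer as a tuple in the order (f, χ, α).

(1, 2, 1)

L: e_1·(0) + e_2·(-1) + e_3·(2) = 0
T: e_1·(-1) + e_2·(1) + e_3·(-1) = 0
Solving this homogeneous linear system for the smallest-integer solution (first nonzero entry positive) gives (1, 2, 1).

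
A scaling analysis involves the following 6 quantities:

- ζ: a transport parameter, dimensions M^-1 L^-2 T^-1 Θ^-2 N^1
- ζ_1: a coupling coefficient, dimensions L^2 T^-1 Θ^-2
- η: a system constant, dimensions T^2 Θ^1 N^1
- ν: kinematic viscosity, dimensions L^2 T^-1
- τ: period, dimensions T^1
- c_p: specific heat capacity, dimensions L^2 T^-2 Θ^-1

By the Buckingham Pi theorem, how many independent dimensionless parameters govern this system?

1

There are 6 variables and 5 base dimensions (M, L, T, Θ, N).
The dimension matrix has rank 5.
Independent dimensionless groups: 6 − 5 = 1.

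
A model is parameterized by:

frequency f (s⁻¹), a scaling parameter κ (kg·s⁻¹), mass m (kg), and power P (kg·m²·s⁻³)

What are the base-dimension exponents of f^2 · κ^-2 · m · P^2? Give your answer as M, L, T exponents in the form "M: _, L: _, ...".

M: 1, L: 4, T: -6

Collect each base-dimension exponent across the product:
  M: 2·(0) − 2·(1) + (1) + 2·(1) = 1
  L: 2·(0) − 2·(0) + (0) + 2·(2) = 4
  T: 2·(-1) − 2·(-1) + (0) + 2·(-3) = -6
So the dimensions are [M L⁴ T⁻⁶].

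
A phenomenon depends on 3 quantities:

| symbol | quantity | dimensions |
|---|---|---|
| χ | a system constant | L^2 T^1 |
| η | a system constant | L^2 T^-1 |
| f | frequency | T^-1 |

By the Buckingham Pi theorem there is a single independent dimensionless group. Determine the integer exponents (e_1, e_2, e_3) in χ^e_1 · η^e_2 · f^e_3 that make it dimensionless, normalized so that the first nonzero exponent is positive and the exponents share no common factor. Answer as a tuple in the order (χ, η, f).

(1, -1, 2)

L: e_1·(2) + e_2·(2) + e_3·(0) = 0
T: e_1·(1) + e_2·(-1) + e_3·(-1) = 0
Solving this homogeneous linear system for the smallest-integer solution (first nonzero entry positive) gives (1, -1, 2).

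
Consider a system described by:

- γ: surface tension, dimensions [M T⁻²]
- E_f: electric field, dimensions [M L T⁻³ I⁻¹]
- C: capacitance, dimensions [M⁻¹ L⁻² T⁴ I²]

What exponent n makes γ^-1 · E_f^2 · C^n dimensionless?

Balance the M exponent: (-1)·n from C, plus −(1) + 2·(1) = 1 from the rest, must sum to zero.
−n + 1 = 0, so n = 1.

1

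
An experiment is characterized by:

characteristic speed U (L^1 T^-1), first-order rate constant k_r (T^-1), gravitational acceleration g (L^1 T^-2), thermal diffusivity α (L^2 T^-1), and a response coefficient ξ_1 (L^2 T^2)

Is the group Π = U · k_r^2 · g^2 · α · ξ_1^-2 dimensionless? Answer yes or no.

Sum the exponent of each base dimension across the product:
  L: [U]_L + 2·[k_r]_L + 2·[g]_L + [α]_L − 2·[ξ_1]_L = (1) + 2·(0) + 2·(1) + (2) − 2·(2) = 1
  T: [U]_T + 2·[k_r]_T + 2·[g]_T + [α]_T − 2·[ξ_1]_T = (-1) + 2·(-1) + 2·(-2) + (-1) − 2·(2) = -12
Net dimensions [L T⁻¹²] ≠ [1] — not dimensionless.

no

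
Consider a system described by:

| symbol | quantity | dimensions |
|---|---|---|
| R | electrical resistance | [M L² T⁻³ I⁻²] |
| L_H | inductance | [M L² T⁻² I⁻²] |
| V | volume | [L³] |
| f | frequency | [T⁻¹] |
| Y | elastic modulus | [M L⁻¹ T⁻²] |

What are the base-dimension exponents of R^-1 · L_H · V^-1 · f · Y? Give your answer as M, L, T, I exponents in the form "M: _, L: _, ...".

M: 1, L: -4, T: -2, I: 0

Collect each base-dimension exponent across the product:
  M: −(1) + (1) − (0) + (0) + (1) = 1
  L: −(2) + (2) − (3) + (0) + (-1) = -4
  T: −(-3) + (-2) − (0) + (-1) + (-2) = -2
  I: −(-2) + (-2) − (0) + (0) + (0) = 0
So the dimensions are [M L⁻⁴ T⁻²].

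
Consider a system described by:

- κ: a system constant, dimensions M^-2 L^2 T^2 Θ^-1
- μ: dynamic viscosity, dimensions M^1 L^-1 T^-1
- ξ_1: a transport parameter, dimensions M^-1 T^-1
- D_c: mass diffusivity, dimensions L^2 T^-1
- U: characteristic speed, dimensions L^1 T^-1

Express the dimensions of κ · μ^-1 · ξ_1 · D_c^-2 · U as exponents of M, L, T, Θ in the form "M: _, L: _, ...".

Collect each base-dimension exponent across the product:
  M: (-2) − (1) + (-1) − 2·(0) + (0) = -4
  L: (2) − (-1) + (0) − 2·(2) + (1) = 0
  T: (2) − (-1) + (-1) − 2·(-1) + (-1) = 3
  Θ: (-1) − (0) + (0) − 2·(0) + (0) = -1
So the dimensions are [M⁻⁴ T³ Θ⁻¹].

M: -4, L: 0, T: 3, Θ: -1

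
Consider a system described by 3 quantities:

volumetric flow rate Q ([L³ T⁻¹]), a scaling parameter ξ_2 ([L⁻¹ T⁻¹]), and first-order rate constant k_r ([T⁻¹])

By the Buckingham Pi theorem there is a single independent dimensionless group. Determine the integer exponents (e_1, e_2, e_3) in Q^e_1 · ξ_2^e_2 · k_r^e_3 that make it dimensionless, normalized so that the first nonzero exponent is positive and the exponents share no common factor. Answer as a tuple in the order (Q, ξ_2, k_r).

(1, 3, -4)

L: e_1·(3) + e_2·(-1) + e_3·(0) = 0
T: e_1·(-1) + e_2·(-1) + e_3·(-1) = 0
Solving this homogeneous linear system for the smallest-integer solution (first nonzero entry positive) gives (1, 3, -4).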